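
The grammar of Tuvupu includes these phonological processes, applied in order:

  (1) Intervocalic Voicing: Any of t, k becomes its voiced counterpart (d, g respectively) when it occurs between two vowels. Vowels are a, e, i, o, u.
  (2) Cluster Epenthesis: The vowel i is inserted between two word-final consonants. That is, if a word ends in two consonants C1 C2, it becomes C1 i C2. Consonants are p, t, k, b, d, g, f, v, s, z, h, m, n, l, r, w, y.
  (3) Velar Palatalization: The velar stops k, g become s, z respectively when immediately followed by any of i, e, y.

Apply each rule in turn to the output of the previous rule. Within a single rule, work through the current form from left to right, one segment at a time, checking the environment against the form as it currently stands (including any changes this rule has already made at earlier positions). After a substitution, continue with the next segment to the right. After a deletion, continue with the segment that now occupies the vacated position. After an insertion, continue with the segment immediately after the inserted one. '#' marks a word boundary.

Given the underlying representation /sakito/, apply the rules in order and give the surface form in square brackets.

[sazido]

(1) Intervocalic Voicing: [sakito] → [sagido]
(2) Cluster Epenthesis: no change — [sagido]
(3) Velar Palatalization: [sagido] → [sazido]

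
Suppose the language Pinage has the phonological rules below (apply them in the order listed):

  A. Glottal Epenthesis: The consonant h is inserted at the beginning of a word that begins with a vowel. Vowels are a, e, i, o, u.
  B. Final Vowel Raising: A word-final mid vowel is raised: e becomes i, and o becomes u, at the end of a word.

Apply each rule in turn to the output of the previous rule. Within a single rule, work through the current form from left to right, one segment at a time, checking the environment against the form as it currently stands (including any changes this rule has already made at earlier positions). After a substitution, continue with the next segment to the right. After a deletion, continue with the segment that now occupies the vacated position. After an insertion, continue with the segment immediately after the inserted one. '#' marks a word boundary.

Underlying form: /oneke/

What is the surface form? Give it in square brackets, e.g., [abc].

[honeki]

A Glottal Epenthesis: [oneke] → [honeke]
B Final Vowel Raising: [honeke] → [honeki]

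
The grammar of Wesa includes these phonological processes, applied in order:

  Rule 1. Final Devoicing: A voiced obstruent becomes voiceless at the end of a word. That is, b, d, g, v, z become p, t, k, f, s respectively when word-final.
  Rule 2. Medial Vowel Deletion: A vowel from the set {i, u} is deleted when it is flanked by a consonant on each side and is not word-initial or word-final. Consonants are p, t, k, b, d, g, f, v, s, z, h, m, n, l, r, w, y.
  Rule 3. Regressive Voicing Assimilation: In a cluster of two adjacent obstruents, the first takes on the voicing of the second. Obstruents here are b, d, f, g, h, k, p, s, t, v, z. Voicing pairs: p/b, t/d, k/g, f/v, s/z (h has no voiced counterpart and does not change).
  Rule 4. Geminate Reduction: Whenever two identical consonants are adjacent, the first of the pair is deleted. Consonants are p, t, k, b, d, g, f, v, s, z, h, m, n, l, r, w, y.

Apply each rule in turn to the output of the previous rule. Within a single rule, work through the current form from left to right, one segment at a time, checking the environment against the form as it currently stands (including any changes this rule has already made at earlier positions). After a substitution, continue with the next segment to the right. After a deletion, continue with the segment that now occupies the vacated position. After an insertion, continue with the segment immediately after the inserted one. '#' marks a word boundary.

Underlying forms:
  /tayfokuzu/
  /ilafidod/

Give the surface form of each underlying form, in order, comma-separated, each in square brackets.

/tayfokuzu/:
  Rule 1 Final Devoicing: no change — [tayfokuzu]
  Rule 2 Medial Vowel Deletion: [tayfokuzu] → [tayfokzu]
  Rule 3 Regressive Voicing Assimilation: [tayfokzu] → [tayfogzu]
  Rule 4 Geminate Reduction: no change — [tayfogzu]
/ilafidod/:
  Rule 1 Final Devoicing: [ilafidod] → [ilafidot]
  Rule 2 Medial Vowel Deletion: [ilafidot] → [ilafdot]
  Rule 3 Regressive Voicing Assimilation: [ilafdot] → [ilavdot]
  Rule 4 Geminate Reduction: no change — [ilavdot]

[tayfogzu], [ilavdot]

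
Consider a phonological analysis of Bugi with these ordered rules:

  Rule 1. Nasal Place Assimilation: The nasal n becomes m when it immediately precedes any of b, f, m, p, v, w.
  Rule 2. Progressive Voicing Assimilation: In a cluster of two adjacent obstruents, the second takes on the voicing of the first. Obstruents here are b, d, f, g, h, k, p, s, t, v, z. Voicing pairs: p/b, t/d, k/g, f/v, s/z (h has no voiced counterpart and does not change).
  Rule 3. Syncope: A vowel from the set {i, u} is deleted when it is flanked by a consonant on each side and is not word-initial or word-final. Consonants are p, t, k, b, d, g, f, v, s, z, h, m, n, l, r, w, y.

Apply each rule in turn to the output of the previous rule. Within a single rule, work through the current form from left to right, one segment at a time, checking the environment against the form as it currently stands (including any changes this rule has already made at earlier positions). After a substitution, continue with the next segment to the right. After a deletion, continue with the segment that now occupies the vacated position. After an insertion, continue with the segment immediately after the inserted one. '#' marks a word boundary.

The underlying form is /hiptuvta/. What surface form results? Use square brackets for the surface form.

[hptvda]

Rule 1 Nasal Place Assimilation: no change — [hiptuvta]
Rule 2 Progressive Voicing Assimilation: [hiptuvta] → [hiptuvda]
Rule 3 Syncope: [hiptuvda] → [hptvda]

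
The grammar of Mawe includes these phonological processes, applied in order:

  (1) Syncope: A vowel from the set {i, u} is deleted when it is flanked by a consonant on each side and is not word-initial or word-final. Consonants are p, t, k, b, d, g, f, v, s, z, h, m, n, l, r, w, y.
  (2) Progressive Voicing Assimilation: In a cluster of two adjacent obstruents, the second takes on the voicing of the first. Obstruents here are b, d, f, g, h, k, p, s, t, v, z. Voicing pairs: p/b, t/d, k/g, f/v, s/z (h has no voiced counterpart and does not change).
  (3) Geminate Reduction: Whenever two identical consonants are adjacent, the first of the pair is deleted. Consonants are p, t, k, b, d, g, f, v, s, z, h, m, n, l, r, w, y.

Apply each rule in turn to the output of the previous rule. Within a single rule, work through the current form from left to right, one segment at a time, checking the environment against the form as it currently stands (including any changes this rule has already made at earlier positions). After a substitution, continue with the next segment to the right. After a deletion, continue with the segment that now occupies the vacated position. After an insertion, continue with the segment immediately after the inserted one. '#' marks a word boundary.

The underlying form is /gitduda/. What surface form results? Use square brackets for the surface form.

(1) Syncope: [gitduda] → [gtdda]
(2) Progressive Voicing Assimilation: [gtdda] → [gddda]
(3) Geminate Reduction: [gddda] → [gda]

[gda]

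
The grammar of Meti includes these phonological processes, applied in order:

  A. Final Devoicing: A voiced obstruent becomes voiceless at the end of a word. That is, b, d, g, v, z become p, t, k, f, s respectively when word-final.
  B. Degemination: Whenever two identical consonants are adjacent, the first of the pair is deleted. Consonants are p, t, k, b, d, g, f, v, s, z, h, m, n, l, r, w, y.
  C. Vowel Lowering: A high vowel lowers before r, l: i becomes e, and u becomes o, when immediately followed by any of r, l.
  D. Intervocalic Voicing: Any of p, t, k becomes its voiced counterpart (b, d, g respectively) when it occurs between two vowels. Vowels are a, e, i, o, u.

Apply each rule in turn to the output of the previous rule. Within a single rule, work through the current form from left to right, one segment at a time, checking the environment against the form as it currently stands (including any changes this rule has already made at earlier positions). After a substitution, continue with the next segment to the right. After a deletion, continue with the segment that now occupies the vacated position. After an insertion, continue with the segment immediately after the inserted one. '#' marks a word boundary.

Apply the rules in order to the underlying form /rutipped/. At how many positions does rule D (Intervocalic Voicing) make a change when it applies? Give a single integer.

A Final Devoicing: [rutipped] → [rutippet]
B Degemination: [rutippet] → [rutipet]
C Vowel Lowering: no change — [rutipet]
D Intervocalic Voicing: [rutipet] → [rudibet]
Rule D changed 2 position(s).

2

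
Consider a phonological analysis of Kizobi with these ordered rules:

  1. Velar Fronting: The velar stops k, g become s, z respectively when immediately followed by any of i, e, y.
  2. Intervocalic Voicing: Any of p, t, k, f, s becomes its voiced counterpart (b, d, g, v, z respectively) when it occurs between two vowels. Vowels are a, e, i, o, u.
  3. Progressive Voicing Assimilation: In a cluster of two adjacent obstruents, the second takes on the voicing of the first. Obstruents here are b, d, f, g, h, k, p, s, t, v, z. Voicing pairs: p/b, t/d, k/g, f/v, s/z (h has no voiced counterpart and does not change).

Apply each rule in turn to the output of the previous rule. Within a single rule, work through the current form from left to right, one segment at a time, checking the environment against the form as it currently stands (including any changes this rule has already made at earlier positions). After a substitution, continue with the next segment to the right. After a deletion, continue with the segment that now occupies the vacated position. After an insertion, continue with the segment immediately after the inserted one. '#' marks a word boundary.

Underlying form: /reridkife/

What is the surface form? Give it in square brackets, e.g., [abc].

[reridzive]

1 Velar Fronting: [reridkife] → [reridsife]
2 Intervocalic Voicing: [reridsife] → [reridsive]
3 Progressive Voicing Assimilation: [reridsive] → [reridzive]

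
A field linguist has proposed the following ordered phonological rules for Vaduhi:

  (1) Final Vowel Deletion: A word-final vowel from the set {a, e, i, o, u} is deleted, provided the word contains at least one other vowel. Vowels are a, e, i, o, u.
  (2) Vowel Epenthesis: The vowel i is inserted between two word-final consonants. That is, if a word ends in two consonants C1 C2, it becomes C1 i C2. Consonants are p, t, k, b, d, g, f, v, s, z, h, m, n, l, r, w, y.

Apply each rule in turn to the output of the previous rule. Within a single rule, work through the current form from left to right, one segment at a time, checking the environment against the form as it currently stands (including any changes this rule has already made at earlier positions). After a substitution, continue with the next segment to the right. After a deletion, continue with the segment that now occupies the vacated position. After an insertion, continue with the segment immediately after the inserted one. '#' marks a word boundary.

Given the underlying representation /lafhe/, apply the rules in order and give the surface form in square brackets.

[lafih]

(1) Final Vowel Deletion: [lafhe] → [lafh]
(2) Vowel Epenthesis: [lafh] → [lafih]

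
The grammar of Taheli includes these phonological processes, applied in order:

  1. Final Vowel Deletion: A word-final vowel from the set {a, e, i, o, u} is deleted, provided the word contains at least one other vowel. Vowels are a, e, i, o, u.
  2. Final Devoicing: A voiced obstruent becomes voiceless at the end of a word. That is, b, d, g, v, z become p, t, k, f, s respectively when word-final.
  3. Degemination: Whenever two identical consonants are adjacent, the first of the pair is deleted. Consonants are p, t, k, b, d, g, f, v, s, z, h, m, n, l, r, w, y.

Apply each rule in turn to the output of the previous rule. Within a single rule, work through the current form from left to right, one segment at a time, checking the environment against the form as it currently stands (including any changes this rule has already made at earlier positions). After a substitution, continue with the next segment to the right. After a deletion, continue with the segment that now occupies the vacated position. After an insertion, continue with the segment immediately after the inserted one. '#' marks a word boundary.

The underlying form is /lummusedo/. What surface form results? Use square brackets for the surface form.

[lumuset]

1 Final Vowel Deletion: [lummusedo] → [lummused]
2 Final Devoicing: [lummused] → [lummuset]
3 Degemination: [lummuset] → [lumuset]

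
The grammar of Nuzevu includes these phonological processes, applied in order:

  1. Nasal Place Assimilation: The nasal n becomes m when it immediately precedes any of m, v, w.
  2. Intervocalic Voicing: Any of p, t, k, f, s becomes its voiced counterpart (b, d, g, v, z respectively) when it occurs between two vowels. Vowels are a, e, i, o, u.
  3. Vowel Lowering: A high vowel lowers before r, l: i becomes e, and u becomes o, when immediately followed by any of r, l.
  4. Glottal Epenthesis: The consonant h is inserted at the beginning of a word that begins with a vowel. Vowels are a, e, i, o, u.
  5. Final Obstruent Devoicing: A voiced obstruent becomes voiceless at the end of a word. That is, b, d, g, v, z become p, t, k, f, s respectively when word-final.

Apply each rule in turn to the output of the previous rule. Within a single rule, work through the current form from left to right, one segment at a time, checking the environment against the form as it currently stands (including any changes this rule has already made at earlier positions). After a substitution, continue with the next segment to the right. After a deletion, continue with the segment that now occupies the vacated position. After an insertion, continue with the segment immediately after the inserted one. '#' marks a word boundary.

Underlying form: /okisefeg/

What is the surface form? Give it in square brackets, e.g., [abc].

1 Nasal Place Assimilation: no change — [okisefeg]
2 Intervocalic Voicing: [okisefeg] → [ogizeveg]
3 Vowel Lowering: no change — [ogizeveg]
4 Glottal Epenthesis: [ogizeveg] → [hogizeveg]
5 Final Obstruent Devoicing: [hogizeveg] → [hogizevek]

[hogizevek]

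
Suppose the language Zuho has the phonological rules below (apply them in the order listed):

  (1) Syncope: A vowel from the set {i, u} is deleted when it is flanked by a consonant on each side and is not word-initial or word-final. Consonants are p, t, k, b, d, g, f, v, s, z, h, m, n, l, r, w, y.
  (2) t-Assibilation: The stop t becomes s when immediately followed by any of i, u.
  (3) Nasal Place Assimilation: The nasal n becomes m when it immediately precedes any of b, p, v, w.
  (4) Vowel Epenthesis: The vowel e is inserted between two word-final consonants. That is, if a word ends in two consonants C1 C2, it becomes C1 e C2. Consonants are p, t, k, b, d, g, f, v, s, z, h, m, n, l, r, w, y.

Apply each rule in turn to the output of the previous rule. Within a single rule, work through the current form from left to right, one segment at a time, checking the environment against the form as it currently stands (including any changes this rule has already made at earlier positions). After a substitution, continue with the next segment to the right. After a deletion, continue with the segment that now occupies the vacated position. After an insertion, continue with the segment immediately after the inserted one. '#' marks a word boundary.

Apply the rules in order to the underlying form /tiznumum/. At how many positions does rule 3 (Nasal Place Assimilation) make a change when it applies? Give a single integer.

(1) Syncope: [tiznumum] → [tznmm]
(2) t-Assibilation: no change — [tznmm]
(3) Nasal Place Assimilation: no change — [tznmm]
(4) Vowel Epenthesis: [tznmm] → [tznmem]
Rule 3 changed 0 position(s).

0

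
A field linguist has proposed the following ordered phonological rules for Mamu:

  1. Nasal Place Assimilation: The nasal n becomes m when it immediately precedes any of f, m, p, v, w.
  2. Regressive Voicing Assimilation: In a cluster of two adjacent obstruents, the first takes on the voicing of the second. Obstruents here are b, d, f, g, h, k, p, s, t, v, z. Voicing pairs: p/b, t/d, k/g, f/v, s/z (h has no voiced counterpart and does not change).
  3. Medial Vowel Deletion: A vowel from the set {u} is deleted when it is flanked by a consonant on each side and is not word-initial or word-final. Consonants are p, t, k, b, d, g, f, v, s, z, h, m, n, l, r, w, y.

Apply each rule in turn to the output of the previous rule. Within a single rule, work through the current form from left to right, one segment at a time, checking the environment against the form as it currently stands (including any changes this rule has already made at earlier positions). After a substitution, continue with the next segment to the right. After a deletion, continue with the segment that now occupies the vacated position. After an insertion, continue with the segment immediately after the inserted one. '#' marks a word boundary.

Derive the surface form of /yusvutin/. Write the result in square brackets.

[yzvtin]

1 Nasal Place Assimilation: no change — [yusvutin]
2 Regressive Voicing Assimilation: [yusvutin] → [yuzvutin]
3 Medial Vowel Deletion: [yuzvutin] → [yzvtin]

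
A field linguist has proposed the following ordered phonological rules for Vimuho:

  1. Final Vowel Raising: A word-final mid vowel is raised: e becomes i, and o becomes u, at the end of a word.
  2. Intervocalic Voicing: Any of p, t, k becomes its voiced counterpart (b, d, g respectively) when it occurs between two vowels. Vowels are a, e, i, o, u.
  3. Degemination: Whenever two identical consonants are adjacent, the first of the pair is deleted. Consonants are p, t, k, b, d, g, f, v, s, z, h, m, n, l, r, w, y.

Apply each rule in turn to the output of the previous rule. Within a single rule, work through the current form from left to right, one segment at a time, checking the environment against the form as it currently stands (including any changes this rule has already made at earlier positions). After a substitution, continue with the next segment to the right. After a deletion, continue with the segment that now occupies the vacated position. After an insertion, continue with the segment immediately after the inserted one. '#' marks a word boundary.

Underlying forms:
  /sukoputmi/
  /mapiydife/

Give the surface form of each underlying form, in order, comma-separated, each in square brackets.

[sugobutmi], [mabiydifi]

/sukoputmi/:
  1 Final Vowel Raising: no change — [sukoputmi]
  2 Intervocalic Voicing: [sukoputmi] → [sugobutmi]
  3 Degemination: no change — [sugobutmi]
/mapiydife/:
  1 Final Vowel Raising: [mapiydife] → [mapiydifi]
  2 Intervocalic Voicing: [mapiydifi] → [mabiydifi]
  3 Degemination: no change — [mabiydifi]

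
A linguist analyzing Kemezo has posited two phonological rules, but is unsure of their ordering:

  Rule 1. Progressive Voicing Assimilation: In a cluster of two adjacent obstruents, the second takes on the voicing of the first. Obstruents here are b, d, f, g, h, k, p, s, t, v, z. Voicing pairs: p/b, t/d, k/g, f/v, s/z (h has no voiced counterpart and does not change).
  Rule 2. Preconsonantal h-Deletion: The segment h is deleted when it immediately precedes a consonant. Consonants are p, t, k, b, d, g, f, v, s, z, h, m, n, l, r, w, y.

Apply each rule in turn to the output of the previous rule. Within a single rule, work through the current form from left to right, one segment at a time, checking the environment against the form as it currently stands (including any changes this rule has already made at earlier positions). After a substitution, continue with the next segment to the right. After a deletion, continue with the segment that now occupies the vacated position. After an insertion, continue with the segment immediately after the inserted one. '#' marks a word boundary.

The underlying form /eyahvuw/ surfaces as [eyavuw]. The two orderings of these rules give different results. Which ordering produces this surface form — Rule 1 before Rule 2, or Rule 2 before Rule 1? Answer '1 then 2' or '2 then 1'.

Order 1 then 2:
  1 Progressive Voicing Assimilation: [eyahvuw] → [eyahfuw]
  2 Preconsonantal h-Deletion: [eyahfuw] → [eyafuw]
  result: [eyafuw]
Order 2 then 1:
  2 Preconsonantal h-Deletion: [eyahvuw] → [eyavuw]
  1 Progressive Voicing Assimilation: no change — [eyavuw]
  result: [eyavuw]

2 then 1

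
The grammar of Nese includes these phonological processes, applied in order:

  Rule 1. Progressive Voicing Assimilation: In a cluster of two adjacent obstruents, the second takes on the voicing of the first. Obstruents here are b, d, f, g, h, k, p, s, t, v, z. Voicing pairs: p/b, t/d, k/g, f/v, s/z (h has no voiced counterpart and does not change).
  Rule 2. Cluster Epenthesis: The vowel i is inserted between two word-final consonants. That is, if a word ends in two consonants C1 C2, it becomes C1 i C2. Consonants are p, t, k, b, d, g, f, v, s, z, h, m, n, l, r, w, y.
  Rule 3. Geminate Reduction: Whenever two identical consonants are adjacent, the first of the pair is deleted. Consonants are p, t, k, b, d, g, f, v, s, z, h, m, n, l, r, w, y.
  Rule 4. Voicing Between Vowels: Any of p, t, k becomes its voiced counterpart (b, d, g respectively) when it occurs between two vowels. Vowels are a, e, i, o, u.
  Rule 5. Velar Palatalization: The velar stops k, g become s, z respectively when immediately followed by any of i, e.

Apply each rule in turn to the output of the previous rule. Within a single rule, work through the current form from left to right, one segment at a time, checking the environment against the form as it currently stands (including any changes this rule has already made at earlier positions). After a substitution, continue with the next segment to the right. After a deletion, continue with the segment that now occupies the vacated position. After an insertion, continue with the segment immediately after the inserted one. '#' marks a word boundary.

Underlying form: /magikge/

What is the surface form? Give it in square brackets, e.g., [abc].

Rule 1 Progressive Voicing Assimilation: [magikge] → [magikke]
Rule 2 Cluster Epenthesis: no change — [magikke]
Rule 3 Geminate Reduction: [magikke] → [magike]
Rule 4 Voicing Between Vowels: [magike] → [magige]
Rule 5 Velar Palatalization: [magige] → [mazize]

[mazize]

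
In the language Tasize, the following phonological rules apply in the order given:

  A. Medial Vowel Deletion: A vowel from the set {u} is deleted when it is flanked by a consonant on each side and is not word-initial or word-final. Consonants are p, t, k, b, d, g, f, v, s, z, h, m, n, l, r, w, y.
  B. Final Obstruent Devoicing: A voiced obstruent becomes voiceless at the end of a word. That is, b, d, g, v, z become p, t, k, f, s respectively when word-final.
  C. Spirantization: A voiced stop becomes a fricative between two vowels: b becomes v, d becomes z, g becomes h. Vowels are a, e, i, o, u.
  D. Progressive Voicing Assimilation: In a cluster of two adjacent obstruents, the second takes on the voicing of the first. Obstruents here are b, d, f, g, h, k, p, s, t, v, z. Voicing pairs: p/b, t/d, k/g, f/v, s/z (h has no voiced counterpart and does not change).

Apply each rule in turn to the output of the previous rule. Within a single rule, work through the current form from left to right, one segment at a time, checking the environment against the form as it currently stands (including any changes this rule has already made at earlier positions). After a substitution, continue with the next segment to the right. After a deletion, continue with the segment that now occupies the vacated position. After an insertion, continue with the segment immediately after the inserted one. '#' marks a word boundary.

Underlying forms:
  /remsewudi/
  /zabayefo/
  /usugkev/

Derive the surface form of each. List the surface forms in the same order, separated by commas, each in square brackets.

/remsewudi/:
  A Medial Vowel Deletion: [remsewudi] → [remsewdi]
  B Final Obstruent Devoicing: no change — [remsewdi]
  C Spirantization: no change — [remsewdi]
  D Progressive Voicing Assimilation: no change — [remsewdi]
/zabayefo/:
  A Medial Vowel Deletion: no change — [zabayefo]
  B Final Obstruent Devoicing: no change — [zabayefo]
  C Spirantization: [zabayefo] → [zavayefo]
  D Progressive Voicing Assimilation: no change — [zavayefo]
/usugkev/:
  A Medial Vowel Deletion: [usugkev] → [usgkev]
  B Final Obstruent Devoicing: [usgkev] → [usgkef]
  C Spirantization: no change — [usgkef]
  D Progressive Voicing Assimilation: [usgkef] → [uskkef]

[remsewdi], [zavayefo], [uskkef]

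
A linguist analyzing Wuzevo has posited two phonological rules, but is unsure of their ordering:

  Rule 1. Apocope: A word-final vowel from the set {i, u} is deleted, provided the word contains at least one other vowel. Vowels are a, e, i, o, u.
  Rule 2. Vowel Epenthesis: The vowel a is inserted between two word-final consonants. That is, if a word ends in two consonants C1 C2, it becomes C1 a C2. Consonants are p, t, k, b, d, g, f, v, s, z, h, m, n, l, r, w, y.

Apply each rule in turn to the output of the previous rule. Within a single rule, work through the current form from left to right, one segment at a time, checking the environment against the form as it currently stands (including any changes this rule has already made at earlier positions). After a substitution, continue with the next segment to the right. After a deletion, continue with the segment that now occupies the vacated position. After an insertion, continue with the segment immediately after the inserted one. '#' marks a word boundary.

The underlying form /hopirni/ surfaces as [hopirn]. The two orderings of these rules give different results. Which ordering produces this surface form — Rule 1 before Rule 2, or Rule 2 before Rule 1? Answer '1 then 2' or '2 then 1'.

2 then 1

Order 1 then 2:
  1 Apocope: [hopirni] → [hopirn]
  2 Vowel Epenthesis: [hopirn] → [hopiran]
  result: [hopiran]
Order 2 then 1:
  2 Vowel Epenthesis: no change — [hopirni]
  1 Apocope: [hopirni] → [hopirn]
  result: [hopirn]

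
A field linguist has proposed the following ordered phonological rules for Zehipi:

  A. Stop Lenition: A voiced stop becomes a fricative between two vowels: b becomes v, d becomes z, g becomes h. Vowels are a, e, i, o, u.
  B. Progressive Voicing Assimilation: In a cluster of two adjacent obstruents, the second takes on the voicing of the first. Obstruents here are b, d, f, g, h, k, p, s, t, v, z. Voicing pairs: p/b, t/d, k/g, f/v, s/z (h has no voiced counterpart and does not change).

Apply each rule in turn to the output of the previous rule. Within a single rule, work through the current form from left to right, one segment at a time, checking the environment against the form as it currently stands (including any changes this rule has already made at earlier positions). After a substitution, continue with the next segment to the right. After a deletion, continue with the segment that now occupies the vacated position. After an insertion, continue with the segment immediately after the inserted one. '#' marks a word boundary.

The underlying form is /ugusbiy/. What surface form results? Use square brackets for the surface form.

[uhuspiy]

A Stop Lenition: [ugusbiy] → [uhusbiy]
B Progressive Voicing Assimilation: [uhusbiy] → [uhuspiy]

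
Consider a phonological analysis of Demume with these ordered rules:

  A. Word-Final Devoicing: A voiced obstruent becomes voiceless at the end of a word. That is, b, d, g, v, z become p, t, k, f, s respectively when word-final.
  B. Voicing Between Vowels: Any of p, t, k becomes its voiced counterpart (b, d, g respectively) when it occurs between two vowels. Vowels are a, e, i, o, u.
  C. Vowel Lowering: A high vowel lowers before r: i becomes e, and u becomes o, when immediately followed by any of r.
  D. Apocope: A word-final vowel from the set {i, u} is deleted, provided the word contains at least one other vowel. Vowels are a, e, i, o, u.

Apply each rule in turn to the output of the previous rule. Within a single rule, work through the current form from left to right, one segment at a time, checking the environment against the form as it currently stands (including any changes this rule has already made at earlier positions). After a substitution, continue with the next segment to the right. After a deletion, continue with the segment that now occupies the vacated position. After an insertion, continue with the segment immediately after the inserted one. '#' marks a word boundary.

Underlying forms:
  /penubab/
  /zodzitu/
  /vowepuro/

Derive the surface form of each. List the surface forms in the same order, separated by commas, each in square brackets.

[penubap], [zodzid], [voweboro]

/penubab/:
  A Word-Final Devoicing: [penubab] → [penubap]
  B Voicing Between Vowels: no change — [penubap]
  C Vowel Lowering: no change — [penubap]
  D Apocope: no change — [penubap]
/zodzitu/:
  A Word-Final Devoicing: no change — [zodzitu]
  B Voicing Between Vowels: [zodzitu] → [zodzidu]
  C Vowel Lowering: no change — [zodzidu]
  D Apocope: [zodzidu] → [zodzid]
/vowepuro/:
  A Word-Final Devoicing: no change — [vowepuro]
  B Voicing Between Vowels: [vowepuro] → [voweburo]
  C Vowel Lowering: [voweburo] → [voweboro]
  D Apocope: no change — [voweboro]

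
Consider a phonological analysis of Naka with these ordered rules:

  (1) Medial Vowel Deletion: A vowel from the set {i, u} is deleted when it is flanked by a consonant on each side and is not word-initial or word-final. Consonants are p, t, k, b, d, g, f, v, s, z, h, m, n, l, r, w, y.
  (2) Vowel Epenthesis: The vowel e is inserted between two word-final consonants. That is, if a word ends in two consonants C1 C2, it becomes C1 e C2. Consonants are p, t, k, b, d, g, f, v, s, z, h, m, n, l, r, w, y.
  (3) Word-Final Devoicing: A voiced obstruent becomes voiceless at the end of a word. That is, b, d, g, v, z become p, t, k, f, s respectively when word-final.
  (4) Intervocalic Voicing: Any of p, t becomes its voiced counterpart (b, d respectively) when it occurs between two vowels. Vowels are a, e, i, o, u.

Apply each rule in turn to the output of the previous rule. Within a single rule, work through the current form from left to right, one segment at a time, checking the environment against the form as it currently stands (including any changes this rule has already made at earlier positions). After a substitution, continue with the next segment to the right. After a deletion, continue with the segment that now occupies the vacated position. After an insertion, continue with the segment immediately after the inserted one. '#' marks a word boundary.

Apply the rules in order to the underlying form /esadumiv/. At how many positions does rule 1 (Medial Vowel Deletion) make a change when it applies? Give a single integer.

(1) Medial Vowel Deletion: [esadumiv] → [esadmv]
(2) Vowel Epenthesis: [esadmv] → [esadmev]
(3) Word-Final Devoicing: [esadmev] → [esadmef]
(4) Intervocalic Voicing: no change — [esadmef]
Rule 1 changed 2 position(s).

2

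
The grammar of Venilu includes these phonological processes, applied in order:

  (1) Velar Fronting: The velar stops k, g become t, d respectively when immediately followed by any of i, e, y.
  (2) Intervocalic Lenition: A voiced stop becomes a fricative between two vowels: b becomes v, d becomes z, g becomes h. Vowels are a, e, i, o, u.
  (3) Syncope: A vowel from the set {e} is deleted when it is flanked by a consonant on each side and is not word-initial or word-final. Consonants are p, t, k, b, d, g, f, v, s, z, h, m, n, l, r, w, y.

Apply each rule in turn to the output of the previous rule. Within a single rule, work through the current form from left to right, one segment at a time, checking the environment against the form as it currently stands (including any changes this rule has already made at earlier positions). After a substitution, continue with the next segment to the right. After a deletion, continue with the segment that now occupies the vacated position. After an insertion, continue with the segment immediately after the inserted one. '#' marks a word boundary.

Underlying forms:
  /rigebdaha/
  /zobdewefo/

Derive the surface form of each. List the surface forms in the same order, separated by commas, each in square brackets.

[rizbdaha], [zobdwfo]

/rigebdaha/:
  (1) Velar Fronting: [rigebdaha] → [ridebdaha]
  (2) Intervocalic Lenition: [ridebdaha] → [rizebdaha]
  (3) Syncope: [rizebdaha] → [rizbdaha]
/zobdewefo/:
  (1) Velar Fronting: no change — [zobdewefo]
  (2) Intervocalic Lenition: no change — [zobdewefo]
  (3) Syncope: [zobdewefo] → [zobdwfo]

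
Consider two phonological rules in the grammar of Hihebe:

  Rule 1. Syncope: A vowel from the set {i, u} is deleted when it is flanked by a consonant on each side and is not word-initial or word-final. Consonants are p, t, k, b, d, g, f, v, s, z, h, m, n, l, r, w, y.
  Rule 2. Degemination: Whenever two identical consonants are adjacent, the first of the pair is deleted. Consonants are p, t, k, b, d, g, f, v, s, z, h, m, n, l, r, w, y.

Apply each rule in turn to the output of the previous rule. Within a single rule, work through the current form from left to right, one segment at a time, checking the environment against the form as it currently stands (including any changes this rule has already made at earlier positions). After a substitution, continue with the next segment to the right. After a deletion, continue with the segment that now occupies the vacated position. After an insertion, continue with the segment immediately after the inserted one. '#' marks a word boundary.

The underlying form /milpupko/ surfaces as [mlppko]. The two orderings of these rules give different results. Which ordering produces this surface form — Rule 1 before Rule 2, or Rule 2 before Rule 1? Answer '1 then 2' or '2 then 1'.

Order 1 then 2:
  1 Syncope: [milpupko] → [mlppko]
  2 Degemination: [mlppko] → [mlpko]
  result: [mlpko]
Order 2 then 1:
  2 Degemination: no change — [milpupko]
  1 Syncope: [milpupko] → [mlppko]
  result: [mlppko]

2 then 1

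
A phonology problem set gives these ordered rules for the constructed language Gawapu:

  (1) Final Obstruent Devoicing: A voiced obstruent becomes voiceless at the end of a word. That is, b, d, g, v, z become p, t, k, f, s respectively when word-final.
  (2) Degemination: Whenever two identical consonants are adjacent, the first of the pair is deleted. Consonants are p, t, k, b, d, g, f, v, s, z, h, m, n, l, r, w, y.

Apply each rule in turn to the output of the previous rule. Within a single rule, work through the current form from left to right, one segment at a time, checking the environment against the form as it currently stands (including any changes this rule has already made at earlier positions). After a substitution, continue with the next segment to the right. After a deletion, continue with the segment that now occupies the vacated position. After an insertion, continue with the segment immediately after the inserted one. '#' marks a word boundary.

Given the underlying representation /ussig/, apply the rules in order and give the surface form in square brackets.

[usik]

(1) Final Obstruent Devoicing: [ussig] → [ussik]
(2) Degemination: [ussik] → [usik]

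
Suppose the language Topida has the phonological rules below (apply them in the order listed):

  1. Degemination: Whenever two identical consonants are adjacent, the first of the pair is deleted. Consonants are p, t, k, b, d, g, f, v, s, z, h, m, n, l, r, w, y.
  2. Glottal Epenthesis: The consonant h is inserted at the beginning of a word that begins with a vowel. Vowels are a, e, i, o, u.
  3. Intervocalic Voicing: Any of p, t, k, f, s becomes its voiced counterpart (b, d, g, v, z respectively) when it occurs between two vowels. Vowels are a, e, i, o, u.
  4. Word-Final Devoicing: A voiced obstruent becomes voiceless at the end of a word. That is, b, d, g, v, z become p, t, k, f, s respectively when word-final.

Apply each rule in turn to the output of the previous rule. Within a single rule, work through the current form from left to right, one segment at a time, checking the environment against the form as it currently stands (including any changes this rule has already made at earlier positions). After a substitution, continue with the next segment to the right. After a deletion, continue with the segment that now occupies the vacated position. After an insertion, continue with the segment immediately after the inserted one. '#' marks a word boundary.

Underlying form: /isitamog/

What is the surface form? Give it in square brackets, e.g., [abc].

[hizidamok]

1 Degemination: no change — [isitamog]
2 Glottal Epenthesis: [isitamog] → [hisitamog]
3 Intervocalic Voicing: [hisitamog] → [hizidamog]
4 Word-Final Devoicing: [hizidamog] → [hizidamok]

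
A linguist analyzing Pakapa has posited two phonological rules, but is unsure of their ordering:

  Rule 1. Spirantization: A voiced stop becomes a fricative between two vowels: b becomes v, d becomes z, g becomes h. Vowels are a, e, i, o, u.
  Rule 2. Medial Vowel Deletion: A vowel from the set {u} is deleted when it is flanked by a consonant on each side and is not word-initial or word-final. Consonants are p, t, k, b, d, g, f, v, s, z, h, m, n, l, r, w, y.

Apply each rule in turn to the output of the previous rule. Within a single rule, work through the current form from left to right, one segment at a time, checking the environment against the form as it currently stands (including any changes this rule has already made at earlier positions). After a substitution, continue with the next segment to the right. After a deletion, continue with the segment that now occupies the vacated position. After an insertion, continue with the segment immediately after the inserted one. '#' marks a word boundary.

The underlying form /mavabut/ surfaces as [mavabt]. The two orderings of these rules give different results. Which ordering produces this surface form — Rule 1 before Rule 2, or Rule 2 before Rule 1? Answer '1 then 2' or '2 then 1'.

2 then 1

Order 1 then 2:
  1 Spirantization: [mavabut] → [mavavut]
  2 Medial Vowel Deletion: [mavavut] → [mavavt]
  result: [mavavt]
Order 2 then 1:
  2 Medial Vowel Deletion: [mavabut] → [mavabt]
  1 Spirantization: no change — [mavabt]
  result: [mavabt]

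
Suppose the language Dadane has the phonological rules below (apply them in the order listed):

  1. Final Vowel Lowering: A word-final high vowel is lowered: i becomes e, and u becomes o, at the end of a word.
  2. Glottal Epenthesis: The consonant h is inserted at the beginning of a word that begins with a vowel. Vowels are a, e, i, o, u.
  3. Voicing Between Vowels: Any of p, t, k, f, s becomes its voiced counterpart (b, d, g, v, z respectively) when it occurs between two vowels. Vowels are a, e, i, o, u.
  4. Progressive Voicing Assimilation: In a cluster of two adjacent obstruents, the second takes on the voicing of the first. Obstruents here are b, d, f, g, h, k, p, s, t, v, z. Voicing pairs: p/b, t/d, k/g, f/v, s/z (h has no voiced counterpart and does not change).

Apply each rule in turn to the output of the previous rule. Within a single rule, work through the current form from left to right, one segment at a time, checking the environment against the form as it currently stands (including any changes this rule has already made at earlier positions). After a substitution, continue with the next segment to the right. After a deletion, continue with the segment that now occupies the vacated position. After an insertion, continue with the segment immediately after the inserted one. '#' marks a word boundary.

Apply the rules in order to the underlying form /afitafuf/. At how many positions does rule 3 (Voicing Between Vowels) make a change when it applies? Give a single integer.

3

1 Final Vowel Lowering: no change — [afitafuf]
2 Glottal Epenthesis: [afitafuf] → [hafitafuf]
3 Voicing Between Vowels: [hafitafuf] → [havidavuf]
4 Progressive Voicing Assimilation: no change — [havidavuf]
Rule 3 changed 3 position(s).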